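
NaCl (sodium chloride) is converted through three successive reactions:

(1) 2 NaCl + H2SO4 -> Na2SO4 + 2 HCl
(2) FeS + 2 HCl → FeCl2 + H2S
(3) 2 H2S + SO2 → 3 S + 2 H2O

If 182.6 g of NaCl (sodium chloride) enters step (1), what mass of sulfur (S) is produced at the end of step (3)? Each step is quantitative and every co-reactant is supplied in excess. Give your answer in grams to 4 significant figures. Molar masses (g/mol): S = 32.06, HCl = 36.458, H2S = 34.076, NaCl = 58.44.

n(NaCl) = 182.6 / 58.44 = 3.1246 mol.
Reaction (1): NaCl→HCl ratio 2:2 ⇒ n(HCl) = 3.1246 mol.
Reaction (2): HCl→H2S ratio 2:1 ⇒ n(H2S) = 1.5623 mol.
Reaction (3): H2S→S ratio 2:3 ⇒ n(S) = 2.3434 mol.
Mass of S = 2.3434 × 32.06 = 75.130 g.

75.13 g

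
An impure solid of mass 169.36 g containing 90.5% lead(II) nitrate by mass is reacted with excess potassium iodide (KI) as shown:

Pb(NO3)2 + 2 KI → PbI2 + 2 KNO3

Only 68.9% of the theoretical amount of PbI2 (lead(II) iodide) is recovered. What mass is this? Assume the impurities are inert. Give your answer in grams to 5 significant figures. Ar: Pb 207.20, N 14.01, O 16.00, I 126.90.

146.98 g

Pure Pb(NO3)2 available = 169.36 g × 0.905 = 153.271 g.
M(Pb(NO3)2) = 207.20 + 2(14.01) + 6(16.00) = 331.22 g/mol.
M(PbI2) = 207.20 + 2(126.90) = 461.00 g/mol.
n(Pb(NO3)2) = 153.271 g / 331.22 g/mol = 0.462746 mol.
From the equation the Pb(NO3)2:PbI2 mole ratio is 1:1, so n(PbI2) = 0.462746 × 1/1 = 0.462746 mol.
Mass of PbI2 = 0.462746 mol × 461.00 g/mol = 213.326 g.
Actual mass collected = 213.326 g × 0.689 = 146.982 g.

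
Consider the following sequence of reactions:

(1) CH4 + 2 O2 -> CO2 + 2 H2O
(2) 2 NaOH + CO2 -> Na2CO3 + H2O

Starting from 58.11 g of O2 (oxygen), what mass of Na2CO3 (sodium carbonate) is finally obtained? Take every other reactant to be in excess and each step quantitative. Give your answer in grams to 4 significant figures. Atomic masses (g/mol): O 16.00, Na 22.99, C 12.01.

M(O2) = 2(16.00) = 32.00 g/mol.
M(Na2CO3) = 2(22.99) + 12.01 + 3(16.00) = 105.99 g/mol.
n(O2) = 58.110 / 32.00 = 1.8159 mol.
Step 1 gives a 2:1 ratio of O2 to CO2, so n(CO2) = 0.90797 mol.
In step 2 the CO2:Na2CO3 ratio is 1:1, so n(Na2CO3) = 0.90797 mol.
Mass of Na2CO3 = 0.90797 × 105.99 = 96.236 g.

96.24 g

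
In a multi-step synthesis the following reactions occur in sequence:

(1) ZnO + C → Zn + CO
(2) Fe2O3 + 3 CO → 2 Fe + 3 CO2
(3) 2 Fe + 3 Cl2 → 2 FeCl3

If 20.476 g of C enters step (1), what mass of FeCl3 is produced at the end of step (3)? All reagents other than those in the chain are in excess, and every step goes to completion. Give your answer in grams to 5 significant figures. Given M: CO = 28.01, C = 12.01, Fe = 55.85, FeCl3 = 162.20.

n(C) = 20.476 / 12.01 = 1.70491 mol.
Reaction (1): C→CO ratio 1:1 ⇒ n(CO) = 1.70491 mol.
Reaction (2): CO→Fe ratio 3:2 ⇒ n(Fe) = 1.13661 mol.
Reaction (3): Fe→FeCl3 ratio 2:2 ⇒ n(FeCl3) = 1.13661 mol.
Mass of FeCl3 = 1.13661 × 162.20 = 184.358 g.

184.36 g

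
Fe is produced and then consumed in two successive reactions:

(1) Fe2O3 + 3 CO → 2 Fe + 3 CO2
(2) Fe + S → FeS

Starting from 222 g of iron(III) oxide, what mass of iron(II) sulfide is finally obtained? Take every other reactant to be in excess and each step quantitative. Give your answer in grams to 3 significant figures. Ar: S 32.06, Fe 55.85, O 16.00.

244 g

M(Fe2O3) = 2(55.85) + 3(16.00) = 159.70 g/mol.
M(FeS) = 55.85 + 32.06 = 87.91 g/mol.
n(Fe2O3) = 222.0 / 159.70 = 1.390 mol.
Step 1 gives a 1:2 ratio of Fe2O3 to Fe, so n(Fe) = 2.780 mol.
In step 2 the Fe:FeS ratio is 1:1, so n(FeS) = 2.780 mol.
Mass of FeS = 2.780 × 87.91 = 244.4 g.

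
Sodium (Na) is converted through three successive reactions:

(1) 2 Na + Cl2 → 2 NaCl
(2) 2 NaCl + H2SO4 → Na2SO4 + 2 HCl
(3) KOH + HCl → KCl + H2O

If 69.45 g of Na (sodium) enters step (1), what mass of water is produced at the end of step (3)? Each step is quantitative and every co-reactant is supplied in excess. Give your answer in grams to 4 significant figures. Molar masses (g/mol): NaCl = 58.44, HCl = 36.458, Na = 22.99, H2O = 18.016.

54.42 g

n(Na) = 69.45 / 22.99 = 3.0209 mol.
Reaction (1): Na→NaCl ratio 2:2 ⇒ n(NaCl) = 3.0209 mol.
Reaction (2): NaCl→HCl ratio 2:2 ⇒ n(HCl) = 3.0209 mol.
Reaction (3): HCl→H2O ratio 1:1 ⇒ n(H2O) = 3.0209 mol.
Mass of H2O = 3.0209 × 18.016 = 54.424 g.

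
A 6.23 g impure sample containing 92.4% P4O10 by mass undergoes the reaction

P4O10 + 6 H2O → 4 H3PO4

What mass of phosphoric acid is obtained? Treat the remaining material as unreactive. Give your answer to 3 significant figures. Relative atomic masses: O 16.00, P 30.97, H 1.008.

Mass of pure P4O10 = 6.23 g × 0.924 = 5.757 g.
M(P4O10) = 4(30.97) + 10(16.00) = 283.88 g/mol.
M(H3PO4) = 3(1.008) + 30.97 + 4(16.00) = 97.994 g/mol.
n(P4O10) = 5.757 g / 283.88 g/mol = 0.02028 mol.
From the equation the P4O10:H3PO4 mole ratio is 1:4, so n(H3PO4) = 0.02028 × 4/1 = 0.08111 mol.
Mass of H3PO4 = 0.08111 mol × 97.994 g/mol = 7.948 g.

7.95 g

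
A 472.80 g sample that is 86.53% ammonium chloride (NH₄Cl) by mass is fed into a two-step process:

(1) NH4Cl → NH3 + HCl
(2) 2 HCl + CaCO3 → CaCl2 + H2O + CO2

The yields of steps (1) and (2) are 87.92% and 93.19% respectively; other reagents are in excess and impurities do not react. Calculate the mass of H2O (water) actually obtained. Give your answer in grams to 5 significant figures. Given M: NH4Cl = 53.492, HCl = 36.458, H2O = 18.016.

Pure NH4Cl = 472.80 × 0.8653 = 409.114 g.
n(NH4Cl) = 409.114 / 53.492 = 7.64813 mol.
Step 1 (NH4Cl:HCl = 1:1): theoretical n(HCl) = 7.64813 mol; at 87.92% yield, n(HCl) = 6.72424 mol.
Step 2 (HCl:H2O = 2:1): theoretical n(H2O) = 3.36212 mol, so theoretical mass = 3.36212 × 18.016 = 60.5719 g.
At 93.19% yield, actual mass of H2O = 60.5719 × 0.9319 = 56.4470 g.

56.447 g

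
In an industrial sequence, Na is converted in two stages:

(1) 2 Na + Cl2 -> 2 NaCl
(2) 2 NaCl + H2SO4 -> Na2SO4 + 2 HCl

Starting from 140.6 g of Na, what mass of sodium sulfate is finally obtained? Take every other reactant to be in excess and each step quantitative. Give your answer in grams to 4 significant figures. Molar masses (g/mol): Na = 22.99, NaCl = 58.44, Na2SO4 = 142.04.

434.3 g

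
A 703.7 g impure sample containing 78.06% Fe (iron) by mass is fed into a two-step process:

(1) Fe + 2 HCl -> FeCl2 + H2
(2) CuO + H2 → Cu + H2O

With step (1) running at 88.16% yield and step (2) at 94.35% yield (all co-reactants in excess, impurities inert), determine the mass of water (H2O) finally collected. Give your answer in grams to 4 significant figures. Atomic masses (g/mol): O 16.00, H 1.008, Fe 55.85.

147.4 g

Pure Fe = 703.7 × 0.7806 = 549.31 g.
M(Fe) = 55.85 g/mol.
M(H2O) = 2(1.008) + 16.00 = 18.016 g/mol.
n(Fe) = 549.31 / 55.85 = 9.8354 mol.
Step 1 (Fe:H2 = 1:1): theoretical n(H2) = 9.8354 mol; at 88.16% yield, n(H2) = 8.6709 mol.
Step 2 (H2:H2O = 1:1): theoretical n(H2O) = 8.6709 mol, so theoretical mass = 8.6709 × 18.016 = 156.22 g.
At 94.35% yield, actual mass of H2O = 156.22 × 0.9435 = 147.39 g.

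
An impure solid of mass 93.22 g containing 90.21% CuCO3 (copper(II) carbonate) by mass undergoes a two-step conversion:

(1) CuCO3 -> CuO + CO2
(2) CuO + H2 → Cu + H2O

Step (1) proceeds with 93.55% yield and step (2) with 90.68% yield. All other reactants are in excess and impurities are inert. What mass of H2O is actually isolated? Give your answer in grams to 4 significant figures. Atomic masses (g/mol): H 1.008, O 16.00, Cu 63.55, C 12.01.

Pure CuCO3 = 93.22 × 0.9021 = 84.094 g.
M(CuCO3) = 63.55 + 12.01 + 3(16.00) = 123.56 g/mol.
M(H2O) = 2(1.008) + 16.00 = 18.016 g/mol.
n(CuCO3) = 84.094 / 123.56 = 0.68059 mol.
Step 1 (CuCO3:CuO = 1:1): theoretical n(CuO) = 0.68059 mol; at 93.55% yield, n(CuO) = 0.63669 mol.
Step 2 (CuO:H2O = 1:1): theoretical n(H2O) = 0.63669 mol, so theoretical mass = 0.63669 × 18.016 = 11.471 g.
At 90.68% yield, actual mass of H2O = 11.471 × 0.9068 = 10.402 g.

10.40 g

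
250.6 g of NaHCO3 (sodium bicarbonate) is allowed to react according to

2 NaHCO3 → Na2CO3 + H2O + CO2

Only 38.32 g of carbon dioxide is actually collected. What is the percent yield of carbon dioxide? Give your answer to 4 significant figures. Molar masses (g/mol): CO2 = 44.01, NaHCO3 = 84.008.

58.38 %

n(NaHCO3) = 250.60 g / 84.008 g/mol = 2.9830 mol.
From the equation the NaHCO3:CO2 mole ratio is 2:1, so n(CO2) = 2.9830 × 1/2 = 1.4915 mol.
Mass of CO2 = 1.4915 mol × 44.01 g/mol = 65.642 g.
This is the theoretical yield. Percent yield = 38.32 g / 65.642 g × 100% = 58.377%.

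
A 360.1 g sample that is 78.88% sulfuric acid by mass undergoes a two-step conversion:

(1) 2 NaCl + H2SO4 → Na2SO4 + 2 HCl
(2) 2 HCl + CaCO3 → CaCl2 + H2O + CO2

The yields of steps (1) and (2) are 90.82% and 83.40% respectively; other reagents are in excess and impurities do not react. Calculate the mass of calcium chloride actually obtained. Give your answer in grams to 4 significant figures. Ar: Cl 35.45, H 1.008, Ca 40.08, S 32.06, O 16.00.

243.5 g

Pure H2SO4 = 360.1 × 0.7888 = 284.05 g.
M(H2SO4) = 2(1.008) + 32.06 + 4(16.00) = 98.076 g/mol.
M(CaCl2) = 40.08 + 2(35.45) = 110.98 g/mol.
n(H2SO4) = 284.05 / 98.076 = 2.8962 mol.
Step 1 (H2SO4:HCl = 1:2): theoretical n(HCl) = 5.7924 mol; at 90.82% yield, n(HCl) = 5.2606 mol.
Step 2 (HCl:CaCl2 = 2:1): theoretical n(CaCl2) = 2.6303 mol, so theoretical mass = 2.6303 × 110.98 = 291.91 g.
At 83.40% yield, actual mass of CaCl2 = 291.91 × 0.8340 = 243.46 g.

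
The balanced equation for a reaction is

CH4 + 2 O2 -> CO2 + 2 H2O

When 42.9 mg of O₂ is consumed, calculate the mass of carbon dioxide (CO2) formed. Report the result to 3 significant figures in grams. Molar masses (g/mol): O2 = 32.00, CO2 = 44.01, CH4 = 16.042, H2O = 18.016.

Convert: 42.9 mg = 0.04290 g.
n(O2) = 0.04290 g / 32.00 g/mol = 0.001341 mol.
From the equation the O2:CO2 mole ratio is 2:1, so n(CO2) = 0.001341 × 1/2 = 0.0006703 mol.
Mass of CO2 = 0.0006703 mol × 44.01 g/mol = 0.02950 g.

0.0295 g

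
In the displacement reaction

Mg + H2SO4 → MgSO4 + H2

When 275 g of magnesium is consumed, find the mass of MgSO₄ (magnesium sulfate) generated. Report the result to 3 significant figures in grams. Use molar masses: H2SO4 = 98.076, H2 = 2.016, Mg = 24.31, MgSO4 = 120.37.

n(Mg) = 275.0 g / 24.31 g/mol = 11.31 mol.
From the equation the Mg:MgSO4 mole ratio is 1:1, so n(MgSO4) = 11.31 × 1/1 = 11.31 mol.
Mass of MgSO4 = 11.31 mol × 120.37 g/mol = 1362 g.

1360 g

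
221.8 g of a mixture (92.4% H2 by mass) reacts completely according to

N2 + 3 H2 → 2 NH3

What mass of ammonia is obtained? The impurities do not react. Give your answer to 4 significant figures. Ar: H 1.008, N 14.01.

1154 g

Mass of pure H2 = 221.8 g × 0.924 = 204.94 g.
M(H2) = 2(1.008) = 2.016 g/mol.
M(NH3) = 14.01 + 3(1.008) = 17.034 g/mol.
n(H2) = 204.94 g / 2.016 g/mol = 101.66 mol.
From the equation the H2:NH3 mole ratio is 3:2, so n(NH3) = 101.66 × 2/3 = 67.772 mol.
Mass of NH3 = 67.772 mol × 17.034 g/mol = 1154.4 g.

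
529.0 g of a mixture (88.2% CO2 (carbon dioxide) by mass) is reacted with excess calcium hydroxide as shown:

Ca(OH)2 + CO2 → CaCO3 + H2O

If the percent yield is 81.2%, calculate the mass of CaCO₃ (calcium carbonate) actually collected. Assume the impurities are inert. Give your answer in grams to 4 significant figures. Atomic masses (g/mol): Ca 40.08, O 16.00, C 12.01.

Pure CO2 available = 529.0 g × 0.882 = 466.58 g.
M(CO2) = 12.01 + 2(16.00) = 44.01 g/mol.
M(CaCO3) = 40.08 + 12.01 + 3(16.00) = 100.09 g/mol.
n(CO2) = 466.58 g / 44.01 g/mol = 10.602 mol.
From the equation the CO2:CaCO3 mole ratio is 1:1, so n(CaCO3) = 10.602 × 1/1 = 10.602 mol.
Mass of CaCO3 = 10.602 mol × 100.09 g/mol = 1061.1 g.
Actual mass collected = 1061.1 g × 0.812 = 861.63 g.

861.6 g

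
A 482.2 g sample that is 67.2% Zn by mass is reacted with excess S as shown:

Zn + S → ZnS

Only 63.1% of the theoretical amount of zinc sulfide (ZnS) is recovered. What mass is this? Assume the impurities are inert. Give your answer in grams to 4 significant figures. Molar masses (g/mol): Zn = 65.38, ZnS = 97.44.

304.7 g

Pure Zn available = 482.2 g × 0.672 = 324.04 g.
n(Zn) = 324.04 g / 65.38 g/mol = 4.9562 mol.
From the equation the Zn:ZnS mole ratio is 1:1, so n(ZnS) = 4.9562 × 1/1 = 4.9562 mol.
Mass of ZnS = 4.9562 mol × 97.44 g/mol = 482.94 g.
Actual mass collected = 482.94 g × 0.631 = 304.73 g.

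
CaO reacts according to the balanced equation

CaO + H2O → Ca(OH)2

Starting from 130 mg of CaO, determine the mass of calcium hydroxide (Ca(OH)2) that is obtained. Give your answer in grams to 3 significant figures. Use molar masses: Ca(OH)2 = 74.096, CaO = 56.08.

Convert: 130 mg = 0.1300 g.
n(CaO) = 0.1300 g / 56.08 g/mol = 0.002318 mol.
From the equation the CaO:Ca(OH)2 mole ratio is 1:1, so n(Ca(OH)2) = 0.002318 × 1/1 = 0.002318 mol.
Mass of Ca(OH)2 = 0.002318 mol × 74.096 g/mol = 0.1718 g.

0.172 g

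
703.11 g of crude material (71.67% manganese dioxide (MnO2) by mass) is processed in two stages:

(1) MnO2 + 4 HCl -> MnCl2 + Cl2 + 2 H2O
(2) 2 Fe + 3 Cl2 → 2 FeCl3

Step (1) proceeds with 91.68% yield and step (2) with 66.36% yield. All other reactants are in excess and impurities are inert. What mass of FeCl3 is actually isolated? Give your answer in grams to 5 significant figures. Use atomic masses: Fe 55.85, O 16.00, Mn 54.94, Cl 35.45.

Pure MnO2 = 703.11 × 0.7167 = 503.919 g.
M(MnO2) = 54.94 + 2(16.00) = 86.94 g/mol.
M(FeCl3) = 55.85 + 3(35.45) = 162.20 g/mol.
n(MnO2) = 503.919 / 86.94 = 5.79617 mol.
Step 1 (MnO2:Cl2 = 1:1): theoretical n(Cl2) = 5.79617 mol; at 91.68% yield, n(Cl2) = 5.31393 mol.
Step 2 (Cl2:FeCl3 = 3:2): theoretical n(FeCl3) = 3.54262 mol, so theoretical mass = 3.54262 × 162.20 = 574.613 g.
At 66.36% yield, actual mass of FeCl3 = 574.613 × 0.6636 = 381.313 g.

381.31 g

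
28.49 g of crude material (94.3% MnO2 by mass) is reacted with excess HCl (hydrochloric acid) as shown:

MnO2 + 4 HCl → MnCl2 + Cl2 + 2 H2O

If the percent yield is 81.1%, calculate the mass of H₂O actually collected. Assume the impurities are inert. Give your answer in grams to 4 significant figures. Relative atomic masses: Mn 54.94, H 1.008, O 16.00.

Pure MnO2 available = 28.49 g × 0.943 = 26.866 g.
M(MnO2) = 54.94 + 2(16.00) = 86.94 g/mol.
M(H2O) = 2(1.008) + 16.00 = 18.016 g/mol.
n(MnO2) = 26.866 g / 86.94 g/mol = 0.30902 mol.
From the equation the MnO2:H2O mole ratio is 1:2, so n(H2O) = 0.30902 × 2/1 = 0.61804 mol.
Mass of H2O = 0.61804 mol × 18.016 g/mol = 11.135 g.
Actual mass collected = 11.135 g × 0.811 = 9.0301 g.

9.030 g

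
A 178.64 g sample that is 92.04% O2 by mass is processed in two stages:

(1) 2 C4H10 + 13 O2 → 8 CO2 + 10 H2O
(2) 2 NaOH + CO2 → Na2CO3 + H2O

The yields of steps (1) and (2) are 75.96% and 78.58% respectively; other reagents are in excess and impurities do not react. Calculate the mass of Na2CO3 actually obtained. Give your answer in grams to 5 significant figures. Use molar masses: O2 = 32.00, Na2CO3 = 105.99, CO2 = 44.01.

200.04 g

Pure O2 = 178.64 × 0.9204 = 164.420 g.
n(O2) = 164.420 / 32.00 = 5.13813 mol.
Step 1 (O2:CO2 = 13:8): theoretical n(CO2) = 3.16193 mol; at 75.96% yield, n(CO2) = 2.40180 mol.
Step 2 (CO2:Na2CO3 = 1:1): theoretical n(Na2CO3) = 2.40180 mol, so theoretical mass = 2.40180 × 105.99 = 254.567 g.
At 78.58% yield, actual mass of Na2CO3 = 254.567 × 0.7858 = 200.039 g.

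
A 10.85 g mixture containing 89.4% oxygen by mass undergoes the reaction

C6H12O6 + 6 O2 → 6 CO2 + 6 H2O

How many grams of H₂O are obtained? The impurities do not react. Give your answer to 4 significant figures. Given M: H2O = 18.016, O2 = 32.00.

5.461 g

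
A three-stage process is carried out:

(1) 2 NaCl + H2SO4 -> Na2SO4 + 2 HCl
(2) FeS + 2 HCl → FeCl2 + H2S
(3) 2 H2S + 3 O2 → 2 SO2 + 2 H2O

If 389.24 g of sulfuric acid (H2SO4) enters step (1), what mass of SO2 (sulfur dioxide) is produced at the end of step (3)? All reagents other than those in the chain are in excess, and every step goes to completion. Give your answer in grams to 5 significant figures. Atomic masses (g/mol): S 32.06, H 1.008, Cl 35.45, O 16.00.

M(H2SO4) = 2(1.008) + 32.06 + 4(16.00) = 98.076 g/mol.
M(SO2) = 32.06 + 2(16.00) = 64.06 g/mol.
n(H2SO4) = 389.24 / 98.076 = 3.96876 mol.
Reaction (1): H2SO4→HCl ratio 1:2 ⇒ n(HCl) = 7.93752 mol.
Reaction (2): HCl→H2S ratio 2:1 ⇒ n(H2S) = 3.96876 mol.
Reaction (3): H2S→SO2 ratio 2:2 ⇒ n(SO2) = 3.96876 mol.
Mass of SO2 = 3.96876 × 64.06 = 254.239 g.

254.24 g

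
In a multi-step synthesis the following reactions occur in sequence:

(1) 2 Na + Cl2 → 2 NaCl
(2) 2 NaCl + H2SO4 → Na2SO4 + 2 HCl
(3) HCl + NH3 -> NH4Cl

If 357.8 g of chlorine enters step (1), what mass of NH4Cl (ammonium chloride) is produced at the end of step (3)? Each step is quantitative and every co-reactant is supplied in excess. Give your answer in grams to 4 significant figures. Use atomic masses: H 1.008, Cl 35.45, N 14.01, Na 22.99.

M(Cl2) = 2(35.45) = 70.90 g/mol.
M(NH4Cl) = 14.01 + 4(1.008) + 35.45 = 53.492 g/mol.
n(Cl2) = 357.8 / 70.90 = 5.0465 mol.
Reaction (1): Cl2→NaCl ratio 1:2 ⇒ n(NaCl) = 10.093 mol.
Reaction (2): NaCl→HCl ratio 2:2 ⇒ n(HCl) = 10.093 mol.
Reaction (3): HCl→NH4Cl ratio 1:1 ⇒ n(NH4Cl) = 10.093 mol.
Mass of NH4Cl = 10.093 × 53.492 = 539.90 g.

539.9 g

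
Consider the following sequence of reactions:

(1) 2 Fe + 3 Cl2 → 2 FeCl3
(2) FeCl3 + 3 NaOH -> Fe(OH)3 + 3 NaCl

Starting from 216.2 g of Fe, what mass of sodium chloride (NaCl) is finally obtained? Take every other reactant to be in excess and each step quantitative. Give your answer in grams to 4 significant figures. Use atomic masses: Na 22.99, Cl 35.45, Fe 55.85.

678.7 g

M(Fe) = 55.85 g/mol.
M(NaCl) = 22.99 + 35.45 = 58.44 g/mol.
n(Fe) = 216.20 / 55.85 = 3.8711 mol.
Step 1 gives a 2:2 ratio of Fe to FeCl3, so n(FeCl3) = 3.8711 mol.
In step 2 the FeCl3:NaCl ratio is 1:3, so n(NaCl) = 11.613 mol.
Mass of NaCl = 11.613 × 58.44 = 678.68 g.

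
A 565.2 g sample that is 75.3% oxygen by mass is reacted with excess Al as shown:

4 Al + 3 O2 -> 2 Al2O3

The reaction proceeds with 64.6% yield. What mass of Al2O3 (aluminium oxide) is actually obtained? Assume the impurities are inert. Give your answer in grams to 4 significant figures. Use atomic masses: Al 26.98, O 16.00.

584.0 g

Pure O2 available = 565.2 g × 0.753 = 425.60 g.
M(O2) = 2(16.00) = 32.00 g/mol.
M(Al2O3) = 2(26.98) + 3(16.00) = 101.96 g/mol.
n(O2) = 425.60 g / 32.00 g/mol = 13.300 mol.
From the equation the O2:Al2O3 mole ratio is 3:2, so n(Al2O3) = 13.300 × 2/3 = 8.8666 mol.
Mass of Al2O3 = 8.8666 mol × 101.96 g/mol = 904.04 g.
Actual mass collected = 904.04 g × 0.646 = 584.01 g.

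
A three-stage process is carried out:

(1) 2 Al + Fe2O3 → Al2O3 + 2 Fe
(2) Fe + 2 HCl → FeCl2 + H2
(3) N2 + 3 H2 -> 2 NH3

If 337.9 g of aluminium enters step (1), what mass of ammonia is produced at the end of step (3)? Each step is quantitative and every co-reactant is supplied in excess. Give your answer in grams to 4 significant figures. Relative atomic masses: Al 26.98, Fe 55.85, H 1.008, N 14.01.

142.2 g

M(Al) = 26.98 g/mol.
M(NH3) = 14.01 + 3(1.008) = 17.034 g/mol.
n(Al) = 337.9 / 26.98 = 12.524 mol.
Reaction (1): Al→Fe ratio 2:2 ⇒ n(Fe) = 12.524 mol.
Reaction (2): Fe→H2 ratio 1:1 ⇒ n(H2) = 12.524 mol.
Reaction (3): H2→NH3 ratio 3:2 ⇒ n(NH3) = 8.3494 mol.
Mass of NH3 = 8.3494 × 17.034 = 142.22 g.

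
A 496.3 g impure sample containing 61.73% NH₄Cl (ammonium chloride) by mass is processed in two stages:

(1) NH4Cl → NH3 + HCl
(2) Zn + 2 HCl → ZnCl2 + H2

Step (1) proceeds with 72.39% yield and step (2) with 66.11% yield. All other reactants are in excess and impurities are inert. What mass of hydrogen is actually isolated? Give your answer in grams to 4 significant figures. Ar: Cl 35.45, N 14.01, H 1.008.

Pure NH4Cl = 496.3 × 0.6173 = 306.37 g.
M(NH4Cl) = 14.01 + 4(1.008) + 35.45 = 53.492 g/mol.
M(H2) = 2(1.008) = 2.016 g/mol.
n(NH4Cl) = 306.37 / 53.492 = 5.7273 mol.
Step 1 (NH4Cl:HCl = 1:1): theoretical n(HCl) = 5.7273 mol; at 72.39% yield, n(HCl) = 4.1460 mol.
Step 2 (HCl:H2 = 2:1): theoretical n(H2) = 2.0730 mol, so theoretical mass = 2.0730 × 2.016 = 4.1792 g.
At 66.11% yield, actual mass of H2 = 4.1792 × 0.6611 = 2.7629 g.

2.763 g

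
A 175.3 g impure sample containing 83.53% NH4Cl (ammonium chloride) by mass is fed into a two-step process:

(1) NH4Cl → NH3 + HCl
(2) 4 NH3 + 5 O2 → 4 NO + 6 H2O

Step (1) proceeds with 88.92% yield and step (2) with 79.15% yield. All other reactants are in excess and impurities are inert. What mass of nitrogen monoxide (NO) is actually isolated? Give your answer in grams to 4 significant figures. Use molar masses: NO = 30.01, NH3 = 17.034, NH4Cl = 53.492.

57.82 g

Pure NH4Cl = 175.3 × 0.8353 = 146.43 g.
n(NH4Cl) = 146.43 / 53.492 = 2.7374 mol.
Step 1 (NH4Cl:NH3 = 1:1): theoretical n(NH3) = 2.7374 mol; at 88.92% yield, n(NH3) = 2.4341 mol.
Step 2 (NH3:NO = 4:4): theoretical n(NO) = 2.4341 mol, so theoretical mass = 2.4341 × 30.01 = 73.047 g.
At 79.15% yield, actual mass of NO = 73.047 × 0.7915 = 57.817 g.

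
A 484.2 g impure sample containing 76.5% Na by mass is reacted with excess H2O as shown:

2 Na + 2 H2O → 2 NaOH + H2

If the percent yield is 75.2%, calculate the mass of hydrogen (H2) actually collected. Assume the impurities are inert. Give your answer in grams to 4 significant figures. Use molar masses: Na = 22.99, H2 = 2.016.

Pure Na available = 484.2 g × 0.765 = 370.41 g.
n(Na) = 370.41 g / 22.99 g/mol = 16.112 mol.
From the equation the Na:H2 mole ratio is 2:1, so n(H2) = 16.112 × 1/2 = 8.0560 mol.
Mass of H2 = 8.0560 mol × 2.016 g/mol = 16.241 g.
Actual mass collected = 16.241 g × 0.752 = 12.213 g.

12.21 g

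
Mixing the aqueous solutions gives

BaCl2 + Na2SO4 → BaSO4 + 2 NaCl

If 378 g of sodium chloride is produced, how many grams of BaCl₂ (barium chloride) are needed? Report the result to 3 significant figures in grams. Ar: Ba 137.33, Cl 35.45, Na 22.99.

673 g

M(NaCl) = 22.99 + 35.45 = 58.44 g/mol.
M(BaCl2) = 137.33 + 2(35.45) = 208.23 g/mol.
n(NaCl) = 378.0 g / 58.44 g/mol = 6.468 mol.
From the equation the NaCl:BaCl2 mole ratio is 2:1, so n(BaCl2) = 6.468 × 1/2 = 3.234 mol.
Mass of BaCl2 = 3.234 mol × 208.23 g/mol = 673.4 g.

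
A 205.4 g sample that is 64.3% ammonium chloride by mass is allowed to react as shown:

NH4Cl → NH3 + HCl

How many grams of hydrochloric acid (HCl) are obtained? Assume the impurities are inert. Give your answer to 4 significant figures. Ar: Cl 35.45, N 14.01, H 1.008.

90.02 g

Mass of pure NH4Cl = 205.4 g × 0.643 = 132.07 g.
M(NH4Cl) = 14.01 + 4(1.008) + 35.45 = 53.492 g/mol.
M(HCl) = 1.008 + 35.45 = 36.458 g/mol.
n(NH4Cl) = 132.07 g / 53.492 g/mol = 2.4690 mol.
From the equation the NH4Cl:HCl mole ratio is 1:1, so n(HCl) = 2.4690 × 1/1 = 2.4690 mol.
Mass of HCl = 2.4690 mol × 36.458 g/mol = 90.015 g.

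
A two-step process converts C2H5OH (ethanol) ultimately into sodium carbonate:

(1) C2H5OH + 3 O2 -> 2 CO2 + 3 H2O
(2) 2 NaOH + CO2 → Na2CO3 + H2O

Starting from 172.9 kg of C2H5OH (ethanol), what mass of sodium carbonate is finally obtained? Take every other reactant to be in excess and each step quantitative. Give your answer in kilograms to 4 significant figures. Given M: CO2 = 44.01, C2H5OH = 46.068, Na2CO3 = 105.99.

172.9 kg = 172900 g.
n(C2H5OH) = 172900 / 46.068 = 3753.1 mol.
Step 1 gives a 1:2 ratio of C2H5OH to CO2, so n(CO2) = 7506.3 mol.
In step 2 the CO2:Na2CO3 ratio is 1:1, so n(Na2CO3) = 7506.3 mol.
Mass of Na2CO3 = 7506.3 × 105.99 = 795590 g = 795.6 kg.

795.6 kg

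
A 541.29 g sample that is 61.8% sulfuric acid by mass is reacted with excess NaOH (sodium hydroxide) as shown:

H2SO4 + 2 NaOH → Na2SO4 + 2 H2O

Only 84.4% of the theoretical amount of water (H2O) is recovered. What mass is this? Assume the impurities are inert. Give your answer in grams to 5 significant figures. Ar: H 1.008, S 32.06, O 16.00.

103.73 g

Pure H2SO4 available = 541.29 g × 0.618 = 334.517 g.
M(H2SO4) = 2(1.008) + 32.06 + 4(16.00) = 98.076 g/mol.
M(H2O) = 2(1.008) + 16.00 = 18.016 g/mol.
n(H2SO4) = 334.517 g / 98.076 g/mol = 3.41080 mol.
From the equation the H2SO4:H2O mole ratio is 1:2, so n(H2O) = 3.41080 × 2/1 = 6.82159 mol.
Mass of H2O = 6.82159 mol × 18.016 g/mol = 122.898 g.
Actual mass collected = 122.898 g × 0.844 = 103.726 g.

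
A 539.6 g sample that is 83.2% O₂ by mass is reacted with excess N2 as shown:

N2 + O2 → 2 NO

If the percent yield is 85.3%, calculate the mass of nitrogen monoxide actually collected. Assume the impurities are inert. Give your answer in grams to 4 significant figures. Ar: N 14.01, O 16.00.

718.3 g

Pure O2 available = 539.6 g × 0.832 = 448.95 g.
M(O2) = 2(16.00) = 32.00 g/mol.
M(NO) = 14.01 + 16.00 = 30.01 g/mol.
n(O2) = 448.95 g / 32.00 g/mol = 14.030 mol.
From the equation the O2:NO mole ratio is 1:2, so n(NO) = 14.030 × 2/1 = 28.059 mol.
Mass of NO = 28.059 mol × 30.01 g/mol = 842.06 g.
Actual mass collected = 842.06 g × 0.853 = 718.27 g.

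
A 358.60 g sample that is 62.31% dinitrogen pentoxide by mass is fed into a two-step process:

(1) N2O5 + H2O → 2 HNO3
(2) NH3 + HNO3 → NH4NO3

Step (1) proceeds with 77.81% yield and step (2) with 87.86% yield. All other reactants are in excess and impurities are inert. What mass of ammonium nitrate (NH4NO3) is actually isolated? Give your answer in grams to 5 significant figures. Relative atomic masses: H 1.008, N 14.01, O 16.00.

226.41 g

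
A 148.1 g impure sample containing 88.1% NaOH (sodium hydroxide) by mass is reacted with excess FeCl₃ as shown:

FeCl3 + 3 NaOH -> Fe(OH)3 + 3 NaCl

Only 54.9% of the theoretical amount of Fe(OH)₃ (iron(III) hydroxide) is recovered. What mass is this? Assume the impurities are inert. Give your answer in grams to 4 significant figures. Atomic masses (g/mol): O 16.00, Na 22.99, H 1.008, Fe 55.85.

63.80 g

Pure NaOH available = 148.1 g × 0.881 = 130.48 g.
M(NaOH) = 22.99 + 16.00 + 1.008 = 39.998 g/mol.
M(Fe(OH)3) = 55.85 + 3(16.00) + 3(1.008) = 106.874 g/mol.
n(NaOH) = 130.48 g / 39.998 g/mol = 3.2621 mol.
From the equation the NaOH:Fe(OH)3 mole ratio is 3:1, so n(Fe(OH)3) = 3.2621 × 1/3 = 1.0874 mol.
Mass of Fe(OH)3 = 1.0874 mol × 106.874 g/mol = 116.21 g.
Actual mass collected = 116.21 g × 0.549 = 63.799 g.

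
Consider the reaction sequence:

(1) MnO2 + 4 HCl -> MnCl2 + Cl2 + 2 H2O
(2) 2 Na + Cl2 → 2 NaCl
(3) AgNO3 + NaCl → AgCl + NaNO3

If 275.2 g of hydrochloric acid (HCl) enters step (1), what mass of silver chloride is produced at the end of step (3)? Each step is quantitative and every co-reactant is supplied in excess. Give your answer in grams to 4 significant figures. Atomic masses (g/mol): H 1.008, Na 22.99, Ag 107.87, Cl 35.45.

M(HCl) = 1.008 + 35.45 = 36.458 g/mol.
M(AgCl) = 107.87 + 35.45 = 143.32 g/mol.
n(HCl) = 275.2 / 36.458 = 7.5484 mol.
Reaction (1): HCl→Cl2 ratio 4:1 ⇒ n(Cl2) = 1.8871 mol.
Reaction (2): Cl2→NaCl ratio 1:2 ⇒ n(NaCl) = 3.7742 mol.
Reaction (3): NaCl→AgCl ratio 1:1 ⇒ n(AgCl) = 3.7742 mol.
Mass of AgCl = 3.7742 × 143.32 = 540.92 g.

540.9 g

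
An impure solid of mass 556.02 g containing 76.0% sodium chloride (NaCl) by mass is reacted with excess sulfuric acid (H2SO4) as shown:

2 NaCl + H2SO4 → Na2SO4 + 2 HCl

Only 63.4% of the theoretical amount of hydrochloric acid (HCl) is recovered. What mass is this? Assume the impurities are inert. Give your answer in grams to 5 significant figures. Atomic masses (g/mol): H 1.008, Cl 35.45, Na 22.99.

167.14 g

Pure NaCl available = 556.02 g × 0.760 = 422.575 g.
M(NaCl) = 22.99 + 35.45 = 58.44 g/mol.
M(HCl) = 1.008 + 35.45 = 36.458 g/mol.
n(NaCl) = 422.575 g / 58.44 g/mol = 7.23092 mol.
From the equation the NaCl:HCl mole ratio is 2:2, so n(HCl) = 7.23092 × 2/2 = 7.23092 mol.
Mass of HCl = 7.23092 mol × 36.458 g/mol = 263.625 g.
Actual mass collected = 263.625 g × 0.634 = 167.138 g.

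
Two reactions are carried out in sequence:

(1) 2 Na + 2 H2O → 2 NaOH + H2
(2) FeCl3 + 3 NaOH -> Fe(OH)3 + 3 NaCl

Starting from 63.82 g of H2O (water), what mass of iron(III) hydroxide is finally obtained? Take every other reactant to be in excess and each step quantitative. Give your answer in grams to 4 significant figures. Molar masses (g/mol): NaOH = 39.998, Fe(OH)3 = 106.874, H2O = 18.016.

n(H2O) = 63.820 / 18.016 = 3.5424 mol.
Step 1 gives a 2:2 ratio of H2O to NaOH, so n(NaOH) = 3.5424 mol.
In step 2 the NaOH:Fe(OH)3 ratio is 3:1, so n(Fe(OH)3) = 1.1808 mol.
Mass of Fe(OH)3 = 1.1808 × 106.874 = 126.20 g.

126.2 g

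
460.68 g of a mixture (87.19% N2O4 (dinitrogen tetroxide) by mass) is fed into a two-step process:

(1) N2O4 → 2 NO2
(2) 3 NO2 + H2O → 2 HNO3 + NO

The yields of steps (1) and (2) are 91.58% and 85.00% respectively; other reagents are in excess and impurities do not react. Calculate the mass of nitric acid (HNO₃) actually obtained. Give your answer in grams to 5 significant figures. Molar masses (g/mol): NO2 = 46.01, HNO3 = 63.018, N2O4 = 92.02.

Pure N2O4 = 460.68 × 0.8719 = 401.667 g.
n(N2O4) = 401.667 / 92.02 = 4.36500 mol.
Step 1 (N2O4:NO2 = 1:2): theoretical n(NO2) = 8.72999 mol; at 91.58% yield, n(NO2) = 7.99493 mol.
Step 2 (NO2:HNO3 = 3:2): theoretical n(HNO3) = 5.32995 mol, so theoretical mass = 5.32995 × 63.018 = 335.883 g.
At 85.00% yield, actual mass of HNO3 = 335.883 × 0.8500 = 285.500 g.

285.50 g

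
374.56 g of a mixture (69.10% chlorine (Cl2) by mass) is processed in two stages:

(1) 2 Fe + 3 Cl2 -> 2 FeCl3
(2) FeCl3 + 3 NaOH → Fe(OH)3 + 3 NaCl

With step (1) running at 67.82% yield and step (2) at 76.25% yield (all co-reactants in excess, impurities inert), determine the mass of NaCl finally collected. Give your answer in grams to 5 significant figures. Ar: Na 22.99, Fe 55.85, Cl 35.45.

Pure Cl2 = 374.56 × 0.6910 = 258.821 g.
M(Cl2) = 2(35.45) = 70.90 g/mol.
M(NaCl) = 22.99 + 35.45 = 58.44 g/mol.
n(Cl2) = 258.821 / 70.90 = 3.65051 mol.
Step 1 (Cl2:FeCl3 = 3:2): theoretical n(FeCl3) = 2.43367 mol; at 67.82% yield, n(FeCl3) = 1.65052 mol.
Step 2 (FeCl3:NaCl = 1:3): theoretical n(NaCl) = 4.95155 mol, so theoretical mass = 4.95155 × 58.44 = 289.368 g.
At 76.25% yield, actual mass of NaCl = 289.368 × 0.7625 = 220.643 g.

220.64 g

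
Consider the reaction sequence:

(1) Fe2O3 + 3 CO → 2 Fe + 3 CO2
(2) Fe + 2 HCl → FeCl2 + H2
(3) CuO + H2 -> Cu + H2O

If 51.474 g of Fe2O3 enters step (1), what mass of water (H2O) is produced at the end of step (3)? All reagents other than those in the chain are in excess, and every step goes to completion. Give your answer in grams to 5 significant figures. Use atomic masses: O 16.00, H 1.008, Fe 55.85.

11.614 g

M(Fe2O3) = 2(55.85) + 3(16.00) = 159.70 g/mol.
M(H2O) = 2(1.008) + 16.00 = 18.016 g/mol.
n(Fe2O3) = 51.474 / 159.70 = 0.322317 mol.
Reaction (1): Fe2O3→Fe ratio 1:2 ⇒ n(Fe) = 0.644634 mol.
Reaction (2): Fe→H2 ratio 1:1 ⇒ n(H2) = 0.644634 mol.
Reaction (3): H2→H2O ratio 1:1 ⇒ n(H2O) = 0.644634 mol.
Mass of H2O = 0.644634 × 18.016 = 11.6137 g.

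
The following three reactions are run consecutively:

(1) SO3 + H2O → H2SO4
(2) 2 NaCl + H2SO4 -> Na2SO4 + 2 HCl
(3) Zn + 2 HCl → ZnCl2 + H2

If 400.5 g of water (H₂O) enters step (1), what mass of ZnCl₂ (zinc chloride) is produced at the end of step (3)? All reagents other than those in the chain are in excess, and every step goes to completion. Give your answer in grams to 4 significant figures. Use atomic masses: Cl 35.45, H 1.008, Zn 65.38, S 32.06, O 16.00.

3030 g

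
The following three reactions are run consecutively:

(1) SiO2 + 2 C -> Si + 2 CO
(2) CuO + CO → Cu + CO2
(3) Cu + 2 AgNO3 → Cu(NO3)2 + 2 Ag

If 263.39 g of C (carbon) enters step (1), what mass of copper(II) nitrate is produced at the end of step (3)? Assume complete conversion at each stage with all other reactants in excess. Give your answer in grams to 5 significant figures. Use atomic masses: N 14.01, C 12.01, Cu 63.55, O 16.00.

M(C) = 12.01 g/mol.
M(Cu(NO3)2) = 63.55 + 2(14.01) + 6(16.00) = 187.57 g/mol.
n(C) = 263.39 / 12.01 = 21.9309 mol.
Reaction (1): C→CO ratio 2:2 ⇒ n(CO) = 21.9309 mol.
Reaction (2): CO→Cu ratio 1:1 ⇒ n(Cu) = 21.9309 mol.
Reaction (3): Cu→Cu(NO3)2 ratio 1:1 ⇒ n(Cu(NO3)2) = 21.9309 mol.
Mass of Cu(NO3)2 = 21.9309 × 187.57 = 4113.58 g.

4113.6 g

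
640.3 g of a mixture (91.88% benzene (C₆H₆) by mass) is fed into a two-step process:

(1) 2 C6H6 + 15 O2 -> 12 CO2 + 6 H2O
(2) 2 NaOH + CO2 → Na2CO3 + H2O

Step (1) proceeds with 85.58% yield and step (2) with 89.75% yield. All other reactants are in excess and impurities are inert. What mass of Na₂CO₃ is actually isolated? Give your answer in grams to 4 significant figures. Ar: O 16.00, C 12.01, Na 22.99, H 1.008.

3679 g

Pure C6H6 = 640.3 × 0.9188 = 588.31 g.
M(C6H6) = 6(12.01) + 6(1.008) = 78.108 g/mol.
M(Na2CO3) = 2(22.99) + 12.01 + 3(16.00) = 105.99 g/mol.
n(C6H6) = 588.31 / 78.108 = 7.5320 mol.
Step 1 (C6H6:CO2 = 2:12): theoretical n(CO2) = 45.192 mol; at 85.58% yield, n(CO2) = 38.675 mol.
Step 2 (CO2:Na2CO3 = 1:1): theoretical n(Na2CO3) = 38.675 mol, so theoretical mass = 38.675 × 105.99 = 4099.2 g.
At 89.75% yield, actual mass of Na2CO3 = 4099.2 × 0.8975 = 3679.0 g.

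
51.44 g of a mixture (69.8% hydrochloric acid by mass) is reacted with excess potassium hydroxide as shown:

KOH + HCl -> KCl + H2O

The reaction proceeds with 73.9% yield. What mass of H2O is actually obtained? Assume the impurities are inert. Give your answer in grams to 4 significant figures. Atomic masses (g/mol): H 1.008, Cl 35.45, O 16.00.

13.11 g

Pure HCl available = 51.44 g × 0.698 = 35.905 g.
M(HCl) = 1.008 + 35.45 = 36.458 g/mol.
M(H2O) = 2(1.008) + 16.00 = 18.016 g/mol.
n(HCl) = 35.905 g / 36.458 g/mol = 0.98484 mol.
From the equation the HCl:H2O mole ratio is 1:1, so n(H2O) = 0.98484 × 1/1 = 0.98484 mol.
Mass of H2O = 0.98484 mol × 18.016 g/mol = 17.743 g.
Actual mass collected = 17.743 g × 0.739 = 13.112 g.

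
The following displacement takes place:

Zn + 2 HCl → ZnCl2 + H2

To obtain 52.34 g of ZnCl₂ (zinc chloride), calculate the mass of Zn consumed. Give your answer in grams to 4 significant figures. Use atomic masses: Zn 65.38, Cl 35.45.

25.11 g

M(ZnCl2) = 65.38 + 2(35.45) = 136.28 g/mol.
M(Zn) = 65.38 g/mol.
n(ZnCl2) = 52.340 g / 136.28 g/mol = 0.38406 mol.
From the equation the ZnCl2:Zn mole ratio is 1:1, so n(Zn) = 0.38406 × 1/1 = 0.38406 mol.
Mass of Zn = 0.38406 mol × 65.38 g/mol = 25.110 g.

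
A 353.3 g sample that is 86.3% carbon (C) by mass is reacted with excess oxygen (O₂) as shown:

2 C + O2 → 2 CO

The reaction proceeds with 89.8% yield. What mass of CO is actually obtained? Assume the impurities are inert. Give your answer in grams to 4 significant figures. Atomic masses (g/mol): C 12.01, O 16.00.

638.6 g

Pure C available = 353.3 g × 0.863 = 304.90 g.
M(C) = 12.01 g/mol.
M(CO) = 12.01 + 16.00 = 28.01 g/mol.
n(C) = 304.90 g / 12.01 g/mol = 25.387 mol.
From the equation the C:CO mole ratio is 2:2, so n(CO) = 25.387 × 2/2 = 25.387 mol.
Mass of CO = 25.387 mol × 28.01 g/mol = 711.09 g.
Actual mass collected = 711.09 g × 0.898 = 638.56 g.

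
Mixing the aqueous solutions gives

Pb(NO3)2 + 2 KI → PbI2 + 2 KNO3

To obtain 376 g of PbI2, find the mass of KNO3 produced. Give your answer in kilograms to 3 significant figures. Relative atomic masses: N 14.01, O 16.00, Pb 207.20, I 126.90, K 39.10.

0.165 kg

M(PbI2) = 207.20 + 2(126.90) = 461.00 g/mol.
M(KNO3) = 39.10 + 14.01 + 3(16.00) = 101.11 g/mol.
n(PbI2) = 376.0 g / 461.00 g/mol = 0.8156 mol.
From the equation the PbI2:KNO3 mole ratio is 1:2, so n(KNO3) = 0.8156 × 2/1 = 1.631 mol.
Mass of KNO3 = 1.631 mol × 101.11 g/mol = 164.9 g.
Converting to kg: 164.9 g = 0.165 kg.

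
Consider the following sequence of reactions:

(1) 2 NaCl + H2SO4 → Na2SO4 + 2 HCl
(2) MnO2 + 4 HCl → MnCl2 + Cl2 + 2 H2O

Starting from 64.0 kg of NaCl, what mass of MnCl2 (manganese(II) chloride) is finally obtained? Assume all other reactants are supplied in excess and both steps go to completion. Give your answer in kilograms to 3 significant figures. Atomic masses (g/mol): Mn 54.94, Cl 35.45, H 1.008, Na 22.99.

34.5 kg

M(NaCl) = 22.99 + 35.45 = 58.44 g/mol.
M(MnCl2) = 54.94 + 2(35.45) = 125.84 g/mol.
64.0 kg = 64000 g.
n(NaCl) = 64000 / 58.44 = 1095 mol.
Step 1 gives a 2:2 ratio of NaCl to HCl, so n(HCl) = 1095 mol.
In step 2 the HCl:MnCl2 ratio is 4:1, so n(MnCl2) = 273.8 mol.
Mass of MnCl2 = 273.8 × 125.84 = 34450 g = 34.5 kg.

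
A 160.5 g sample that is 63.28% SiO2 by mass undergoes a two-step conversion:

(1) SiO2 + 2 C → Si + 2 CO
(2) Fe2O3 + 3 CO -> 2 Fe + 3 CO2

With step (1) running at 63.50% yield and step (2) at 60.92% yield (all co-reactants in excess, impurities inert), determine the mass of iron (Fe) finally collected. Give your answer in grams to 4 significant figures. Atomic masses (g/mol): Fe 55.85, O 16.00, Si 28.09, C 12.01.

48.69 g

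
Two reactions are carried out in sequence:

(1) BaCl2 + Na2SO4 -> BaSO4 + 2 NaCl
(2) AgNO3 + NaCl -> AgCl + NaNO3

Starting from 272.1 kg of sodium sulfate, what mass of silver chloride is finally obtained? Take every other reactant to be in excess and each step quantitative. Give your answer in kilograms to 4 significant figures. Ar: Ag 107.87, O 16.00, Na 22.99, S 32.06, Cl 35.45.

549.1 kg

M(Na2SO4) = 2(22.99) + 32.06 + 4(16.00) = 142.04 g/mol.
M(AgCl) = 107.87 + 35.45 = 143.32 g/mol.
272.1 kg = 272100 g.
n(Na2SO4) = 272100 / 142.04 = 1915.7 mol.
Step 1 gives a 1:2 ratio of Na2SO4 to NaCl, so n(NaCl) = 3831.3 mol.
In step 2 the NaCl:AgCl ratio is 1:1, so n(AgCl) = 3831.3 mol.
Mass of AgCl = 3831.3 × 143.32 = 549100 g = 549.1 kg.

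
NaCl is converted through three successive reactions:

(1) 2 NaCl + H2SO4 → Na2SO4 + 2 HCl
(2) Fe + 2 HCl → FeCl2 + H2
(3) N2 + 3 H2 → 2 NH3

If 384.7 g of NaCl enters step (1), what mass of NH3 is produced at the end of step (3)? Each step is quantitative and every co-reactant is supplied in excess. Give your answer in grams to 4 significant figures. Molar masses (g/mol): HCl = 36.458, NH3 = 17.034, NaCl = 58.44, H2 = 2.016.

37.38 g

n(NaCl) = 384.7 / 58.44 = 6.5828 mol.
Reaction (1): NaCl→HCl ratio 2:2 ⇒ n(HCl) = 6.5828 mol.
Reaction (2): HCl→H2 ratio 2:1 ⇒ n(H2) = 3.2914 mol.
Reaction (3): H2→NH3 ratio 3:2 ⇒ n(NH3) = 2.1943 mol.
Mass of NH3 = 2.1943 × 17.034 = 37.377 g.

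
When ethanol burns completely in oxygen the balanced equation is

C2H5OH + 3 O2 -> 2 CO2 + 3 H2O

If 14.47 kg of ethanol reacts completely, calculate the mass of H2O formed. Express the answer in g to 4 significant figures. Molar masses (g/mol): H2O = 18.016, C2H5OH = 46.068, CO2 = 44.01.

16980 g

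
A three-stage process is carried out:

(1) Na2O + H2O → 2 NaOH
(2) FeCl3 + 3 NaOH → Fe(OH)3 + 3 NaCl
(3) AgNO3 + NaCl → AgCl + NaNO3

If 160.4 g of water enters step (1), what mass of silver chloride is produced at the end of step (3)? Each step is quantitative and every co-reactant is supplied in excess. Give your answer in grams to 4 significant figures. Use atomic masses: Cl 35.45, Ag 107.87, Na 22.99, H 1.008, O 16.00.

2552 g

M(H2O) = 2(1.008) + 16.00 = 18.016 g/mol.
M(AgCl) = 107.87 + 35.45 = 143.32 g/mol.
n(H2O) = 160.4 / 18.016 = 8.9032 mol.
Reaction (1): H2O→NaOH ratio 1:2 ⇒ n(NaOH) = 17.806 mol.
Reaction (2): NaOH→NaCl ratio 3:3 ⇒ n(NaCl) = 17.806 mol.
Reaction (3): NaCl→AgCl ratio 1:1 ⇒ n(AgCl) = 17.806 mol.
Mass of AgCl = 17.806 × 143.32 = 2552.0 g.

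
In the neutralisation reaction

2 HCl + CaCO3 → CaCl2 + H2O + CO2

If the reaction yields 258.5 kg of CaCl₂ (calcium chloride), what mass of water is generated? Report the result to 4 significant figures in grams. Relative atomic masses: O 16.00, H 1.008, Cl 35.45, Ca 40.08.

41960 g

M(CaCl2) = 40.08 + 2(35.45) = 110.98 g/mol.
M(H2O) = 2(1.008) + 16.00 = 18.016 g/mol.
Convert: 258.5 kg = 258500 g.
n(CaCl2) = 258500 g / 110.98 g/mol = 2329.2 mol.
From the equation the CaCl2:H2O mole ratio is 1:1, so n(H2O) = 2329.2 × 1/1 = 2329.2 mol.
Mass of H2O = 2329.2 mol × 18.016 g/mol = 41964 g.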